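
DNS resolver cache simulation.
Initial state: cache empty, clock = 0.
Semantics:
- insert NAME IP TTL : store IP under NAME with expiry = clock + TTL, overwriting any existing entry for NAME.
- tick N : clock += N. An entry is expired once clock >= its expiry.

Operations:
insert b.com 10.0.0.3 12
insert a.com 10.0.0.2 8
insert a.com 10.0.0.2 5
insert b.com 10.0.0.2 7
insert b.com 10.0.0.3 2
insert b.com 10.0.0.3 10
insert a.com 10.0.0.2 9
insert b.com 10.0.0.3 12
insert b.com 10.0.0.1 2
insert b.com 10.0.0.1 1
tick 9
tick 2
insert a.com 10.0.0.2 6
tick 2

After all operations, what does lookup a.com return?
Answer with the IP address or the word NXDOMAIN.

Answer: 10.0.0.2

Derivation:
Op 1: insert b.com -> 10.0.0.3 (expiry=0+12=12). clock=0
Op 2: insert a.com -> 10.0.0.2 (expiry=0+8=8). clock=0
Op 3: insert a.com -> 10.0.0.2 (expiry=0+5=5). clock=0
Op 4: insert b.com -> 10.0.0.2 (expiry=0+7=7). clock=0
Op 5: insert b.com -> 10.0.0.3 (expiry=0+2=2). clock=0
Op 6: insert b.com -> 10.0.0.3 (expiry=0+10=10). clock=0
Op 7: insert a.com -> 10.0.0.2 (expiry=0+9=9). clock=0
Op 8: insert b.com -> 10.0.0.3 (expiry=0+12=12). clock=0
Op 9: insert b.com -> 10.0.0.1 (expiry=0+2=2). clock=0
Op 10: insert b.com -> 10.0.0.1 (expiry=0+1=1). clock=0
Op 11: tick 9 -> clock=9. purged={a.com,b.com}
Op 12: tick 2 -> clock=11.
Op 13: insert a.com -> 10.0.0.2 (expiry=11+6=17). clock=11
Op 14: tick 2 -> clock=13.
lookup a.com: present, ip=10.0.0.2 expiry=17 > clock=13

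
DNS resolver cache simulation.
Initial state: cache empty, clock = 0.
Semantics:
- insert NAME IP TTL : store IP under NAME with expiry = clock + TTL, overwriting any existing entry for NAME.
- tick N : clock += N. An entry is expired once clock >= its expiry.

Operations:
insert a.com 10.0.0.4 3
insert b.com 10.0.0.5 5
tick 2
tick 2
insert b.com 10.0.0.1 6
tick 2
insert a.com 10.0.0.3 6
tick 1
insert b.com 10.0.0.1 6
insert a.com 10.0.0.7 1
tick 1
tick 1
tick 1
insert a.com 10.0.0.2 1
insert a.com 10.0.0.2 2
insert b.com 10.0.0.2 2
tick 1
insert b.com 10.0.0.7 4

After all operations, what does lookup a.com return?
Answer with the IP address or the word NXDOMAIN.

Answer: 10.0.0.2

Derivation:
Op 1: insert a.com -> 10.0.0.4 (expiry=0+3=3). clock=0
Op 2: insert b.com -> 10.0.0.5 (expiry=0+5=5). clock=0
Op 3: tick 2 -> clock=2.
Op 4: tick 2 -> clock=4. purged={a.com}
Op 5: insert b.com -> 10.0.0.1 (expiry=4+6=10). clock=4
Op 6: tick 2 -> clock=6.
Op 7: insert a.com -> 10.0.0.3 (expiry=6+6=12). clock=6
Op 8: tick 1 -> clock=7.
Op 9: insert b.com -> 10.0.0.1 (expiry=7+6=13). clock=7
Op 10: insert a.com -> 10.0.0.7 (expiry=7+1=8). clock=7
Op 11: tick 1 -> clock=8. purged={a.com}
Op 12: tick 1 -> clock=9.
Op 13: tick 1 -> clock=10.
Op 14: insert a.com -> 10.0.0.2 (expiry=10+1=11). clock=10
Op 15: insert a.com -> 10.0.0.2 (expiry=10+2=12). clock=10
Op 16: insert b.com -> 10.0.0.2 (expiry=10+2=12). clock=10
Op 17: tick 1 -> clock=11.
Op 18: insert b.com -> 10.0.0.7 (expiry=11+4=15). clock=11
lookup a.com: present, ip=10.0.0.2 expiry=12 > clock=11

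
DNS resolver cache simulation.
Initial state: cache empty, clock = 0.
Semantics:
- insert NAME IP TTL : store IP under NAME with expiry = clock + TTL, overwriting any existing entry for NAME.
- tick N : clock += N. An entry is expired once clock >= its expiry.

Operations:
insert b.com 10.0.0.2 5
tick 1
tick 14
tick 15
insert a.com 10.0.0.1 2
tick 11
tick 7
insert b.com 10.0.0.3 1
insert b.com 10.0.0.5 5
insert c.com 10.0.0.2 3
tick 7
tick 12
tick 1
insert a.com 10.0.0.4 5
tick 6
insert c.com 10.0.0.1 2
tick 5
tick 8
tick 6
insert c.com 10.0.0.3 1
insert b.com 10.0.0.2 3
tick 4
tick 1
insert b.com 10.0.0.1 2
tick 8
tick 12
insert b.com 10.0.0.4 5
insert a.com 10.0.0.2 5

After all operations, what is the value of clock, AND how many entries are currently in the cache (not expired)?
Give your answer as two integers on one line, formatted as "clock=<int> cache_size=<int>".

Op 1: insert b.com -> 10.0.0.2 (expiry=0+5=5). clock=0
Op 2: tick 1 -> clock=1.
Op 3: tick 14 -> clock=15. purged={b.com}
Op 4: tick 15 -> clock=30.
Op 5: insert a.com -> 10.0.0.1 (expiry=30+2=32). clock=30
Op 6: tick 11 -> clock=41. purged={a.com}
Op 7: tick 7 -> clock=48.
Op 8: insert b.com -> 10.0.0.3 (expiry=48+1=49). clock=48
Op 9: insert b.com -> 10.0.0.5 (expiry=48+5=53). clock=48
Op 10: insert c.com -> 10.0.0.2 (expiry=48+3=51). clock=48
Op 11: tick 7 -> clock=55. purged={b.com,c.com}
Op 12: tick 12 -> clock=67.
Op 13: tick 1 -> clock=68.
Op 14: insert a.com -> 10.0.0.4 (expiry=68+5=73). clock=68
Op 15: tick 6 -> clock=74. purged={a.com}
Op 16: insert c.com -> 10.0.0.1 (expiry=74+2=76). clock=74
Op 17: tick 5 -> clock=79. purged={c.com}
Op 18: tick 8 -> clock=87.
Op 19: tick 6 -> clock=93.
Op 20: insert c.com -> 10.0.0.3 (expiry=93+1=94). clock=93
Op 21: insert b.com -> 10.0.0.2 (expiry=93+3=96). clock=93
Op 22: tick 4 -> clock=97. purged={b.com,c.com}
Op 23: tick 1 -> clock=98.
Op 24: insert b.com -> 10.0.0.1 (expiry=98+2=100). clock=98
Op 25: tick 8 -> clock=106. purged={b.com}
Op 26: tick 12 -> clock=118.
Op 27: insert b.com -> 10.0.0.4 (expiry=118+5=123). clock=118
Op 28: insert a.com -> 10.0.0.2 (expiry=118+5=123). clock=118
Final clock = 118
Final cache (unexpired): {a.com,b.com} -> size=2

Answer: clock=118 cache_size=2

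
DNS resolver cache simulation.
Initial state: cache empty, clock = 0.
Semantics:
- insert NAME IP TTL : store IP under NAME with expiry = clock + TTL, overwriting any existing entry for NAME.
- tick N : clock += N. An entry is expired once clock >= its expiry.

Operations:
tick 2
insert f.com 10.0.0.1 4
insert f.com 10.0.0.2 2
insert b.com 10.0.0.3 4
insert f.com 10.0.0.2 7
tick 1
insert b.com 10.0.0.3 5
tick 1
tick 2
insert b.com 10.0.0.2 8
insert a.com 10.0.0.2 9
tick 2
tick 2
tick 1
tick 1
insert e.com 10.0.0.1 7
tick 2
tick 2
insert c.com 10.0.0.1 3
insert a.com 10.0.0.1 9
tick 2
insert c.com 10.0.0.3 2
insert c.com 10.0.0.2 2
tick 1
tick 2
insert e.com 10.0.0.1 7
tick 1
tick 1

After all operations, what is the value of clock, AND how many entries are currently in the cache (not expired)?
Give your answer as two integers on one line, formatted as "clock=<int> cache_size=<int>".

Op 1: tick 2 -> clock=2.
Op 2: insert f.com -> 10.0.0.1 (expiry=2+4=6). clock=2
Op 3: insert f.com -> 10.0.0.2 (expiry=2+2=4). clock=2
Op 4: insert b.com -> 10.0.0.3 (expiry=2+4=6). clock=2
Op 5: insert f.com -> 10.0.0.2 (expiry=2+7=9). clock=2
Op 6: tick 1 -> clock=3.
Op 7: insert b.com -> 10.0.0.3 (expiry=3+5=8). clock=3
Op 8: tick 1 -> clock=4.
Op 9: tick 2 -> clock=6.
Op 10: insert b.com -> 10.0.0.2 (expiry=6+8=14). clock=6
Op 11: insert a.com -> 10.0.0.2 (expiry=6+9=15). clock=6
Op 12: tick 2 -> clock=8.
Op 13: tick 2 -> clock=10. purged={f.com}
Op 14: tick 1 -> clock=11.
Op 15: tick 1 -> clock=12.
Op 16: insert e.com -> 10.0.0.1 (expiry=12+7=19). clock=12
Op 17: tick 2 -> clock=14. purged={b.com}
Op 18: tick 2 -> clock=16. purged={a.com}
Op 19: insert c.com -> 10.0.0.1 (expiry=16+3=19). clock=16
Op 20: insert a.com -> 10.0.0.1 (expiry=16+9=25). clock=16
Op 21: tick 2 -> clock=18.
Op 22: insert c.com -> 10.0.0.3 (expiry=18+2=20). clock=18
Op 23: insert c.com -> 10.0.0.2 (expiry=18+2=20). clock=18
Op 24: tick 1 -> clock=19. purged={e.com}
Op 25: tick 2 -> clock=21. purged={c.com}
Op 26: insert e.com -> 10.0.0.1 (expiry=21+7=28). clock=21
Op 27: tick 1 -> clock=22.
Op 28: tick 1 -> clock=23.
Final clock = 23
Final cache (unexpired): {a.com,e.com} -> size=2

Answer: clock=23 cache_size=2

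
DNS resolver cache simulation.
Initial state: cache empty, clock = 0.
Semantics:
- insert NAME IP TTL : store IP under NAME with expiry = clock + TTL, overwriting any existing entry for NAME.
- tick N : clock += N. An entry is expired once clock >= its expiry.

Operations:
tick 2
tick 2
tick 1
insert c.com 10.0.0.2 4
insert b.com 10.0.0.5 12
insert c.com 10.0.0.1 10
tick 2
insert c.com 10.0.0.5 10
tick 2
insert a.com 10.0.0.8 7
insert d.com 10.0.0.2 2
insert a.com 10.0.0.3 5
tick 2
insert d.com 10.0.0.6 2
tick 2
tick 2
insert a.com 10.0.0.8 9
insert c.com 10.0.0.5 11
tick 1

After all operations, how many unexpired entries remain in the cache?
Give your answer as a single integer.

Op 1: tick 2 -> clock=2.
Op 2: tick 2 -> clock=4.
Op 3: tick 1 -> clock=5.
Op 4: insert c.com -> 10.0.0.2 (expiry=5+4=9). clock=5
Op 5: insert b.com -> 10.0.0.5 (expiry=5+12=17). clock=5
Op 6: insert c.com -> 10.0.0.1 (expiry=5+10=15). clock=5
Op 7: tick 2 -> clock=7.
Op 8: insert c.com -> 10.0.0.5 (expiry=7+10=17). clock=7
Op 9: tick 2 -> clock=9.
Op 10: insert a.com -> 10.0.0.8 (expiry=9+7=16). clock=9
Op 11: insert d.com -> 10.0.0.2 (expiry=9+2=11). clock=9
Op 12: insert a.com -> 10.0.0.3 (expiry=9+5=14). clock=9
Op 13: tick 2 -> clock=11. purged={d.com}
Op 14: insert d.com -> 10.0.0.6 (expiry=11+2=13). clock=11
Op 15: tick 2 -> clock=13. purged={d.com}
Op 16: tick 2 -> clock=15. purged={a.com}
Op 17: insert a.com -> 10.0.0.8 (expiry=15+9=24). clock=15
Op 18: insert c.com -> 10.0.0.5 (expiry=15+11=26). clock=15
Op 19: tick 1 -> clock=16.
Final cache (unexpired): {a.com,b.com,c.com} -> size=3

Answer: 3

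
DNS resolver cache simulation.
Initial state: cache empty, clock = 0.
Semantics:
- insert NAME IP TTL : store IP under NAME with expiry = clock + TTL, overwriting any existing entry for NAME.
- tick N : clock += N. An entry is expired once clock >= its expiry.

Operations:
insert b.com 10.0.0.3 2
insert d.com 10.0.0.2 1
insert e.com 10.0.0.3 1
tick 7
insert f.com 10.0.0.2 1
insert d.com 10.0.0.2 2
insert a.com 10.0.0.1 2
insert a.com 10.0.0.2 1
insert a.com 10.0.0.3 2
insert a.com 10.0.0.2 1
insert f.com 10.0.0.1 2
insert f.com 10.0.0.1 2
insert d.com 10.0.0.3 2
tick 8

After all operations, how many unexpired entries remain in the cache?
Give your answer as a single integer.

Answer: 0

Derivation:
Op 1: insert b.com -> 10.0.0.3 (expiry=0+2=2). clock=0
Op 2: insert d.com -> 10.0.0.2 (expiry=0+1=1). clock=0
Op 3: insert e.com -> 10.0.0.3 (expiry=0+1=1). clock=0
Op 4: tick 7 -> clock=7. purged={b.com,d.com,e.com}
Op 5: insert f.com -> 10.0.0.2 (expiry=7+1=8). clock=7
Op 6: insert d.com -> 10.0.0.2 (expiry=7+2=9). clock=7
Op 7: insert a.com -> 10.0.0.1 (expiry=7+2=9). clock=7
Op 8: insert a.com -> 10.0.0.2 (expiry=7+1=8). clock=7
Op 9: insert a.com -> 10.0.0.3 (expiry=7+2=9). clock=7
Op 10: insert a.com -> 10.0.0.2 (expiry=7+1=8). clock=7
Op 11: insert f.com -> 10.0.0.1 (expiry=7+2=9). clock=7
Op 12: insert f.com -> 10.0.0.1 (expiry=7+2=9). clock=7
Op 13: insert d.com -> 10.0.0.3 (expiry=7+2=9). clock=7
Op 14: tick 8 -> clock=15. purged={a.com,d.com,f.com}
Final cache (unexpired): {} -> size=0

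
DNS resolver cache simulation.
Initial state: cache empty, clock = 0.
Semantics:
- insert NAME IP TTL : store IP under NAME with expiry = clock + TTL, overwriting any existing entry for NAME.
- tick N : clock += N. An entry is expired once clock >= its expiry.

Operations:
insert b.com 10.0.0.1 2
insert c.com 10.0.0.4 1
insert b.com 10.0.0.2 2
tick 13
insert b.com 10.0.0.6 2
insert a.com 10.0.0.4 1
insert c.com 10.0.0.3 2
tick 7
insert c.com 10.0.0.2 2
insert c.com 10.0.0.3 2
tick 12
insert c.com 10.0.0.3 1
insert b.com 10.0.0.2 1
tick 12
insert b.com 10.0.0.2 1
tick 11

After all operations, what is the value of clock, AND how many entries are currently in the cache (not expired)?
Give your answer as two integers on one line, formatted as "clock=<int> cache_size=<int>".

Op 1: insert b.com -> 10.0.0.1 (expiry=0+2=2). clock=0
Op 2: insert c.com -> 10.0.0.4 (expiry=0+1=1). clock=0
Op 3: insert b.com -> 10.0.0.2 (expiry=0+2=2). clock=0
Op 4: tick 13 -> clock=13. purged={b.com,c.com}
Op 5: insert b.com -> 10.0.0.6 (expiry=13+2=15). clock=13
Op 6: insert a.com -> 10.0.0.4 (expiry=13+1=14). clock=13
Op 7: insert c.com -> 10.0.0.3 (expiry=13+2=15). clock=13
Op 8: tick 7 -> clock=20. purged={a.com,b.com,c.com}
Op 9: insert c.com -> 10.0.0.2 (expiry=20+2=22). clock=20
Op 10: insert c.com -> 10.0.0.3 (expiry=20+2=22). clock=20
Op 11: tick 12 -> clock=32. purged={c.com}
Op 12: insert c.com -> 10.0.0.3 (expiry=32+1=33). clock=32
Op 13: insert b.com -> 10.0.0.2 (expiry=32+1=33). clock=32
Op 14: tick 12 -> clock=44. purged={b.com,c.com}
Op 15: insert b.com -> 10.0.0.2 (expiry=44+1=45). clock=44
Op 16: tick 11 -> clock=55. purged={b.com}
Final clock = 55
Final cache (unexpired): {} -> size=0

Answer: clock=55 cache_size=0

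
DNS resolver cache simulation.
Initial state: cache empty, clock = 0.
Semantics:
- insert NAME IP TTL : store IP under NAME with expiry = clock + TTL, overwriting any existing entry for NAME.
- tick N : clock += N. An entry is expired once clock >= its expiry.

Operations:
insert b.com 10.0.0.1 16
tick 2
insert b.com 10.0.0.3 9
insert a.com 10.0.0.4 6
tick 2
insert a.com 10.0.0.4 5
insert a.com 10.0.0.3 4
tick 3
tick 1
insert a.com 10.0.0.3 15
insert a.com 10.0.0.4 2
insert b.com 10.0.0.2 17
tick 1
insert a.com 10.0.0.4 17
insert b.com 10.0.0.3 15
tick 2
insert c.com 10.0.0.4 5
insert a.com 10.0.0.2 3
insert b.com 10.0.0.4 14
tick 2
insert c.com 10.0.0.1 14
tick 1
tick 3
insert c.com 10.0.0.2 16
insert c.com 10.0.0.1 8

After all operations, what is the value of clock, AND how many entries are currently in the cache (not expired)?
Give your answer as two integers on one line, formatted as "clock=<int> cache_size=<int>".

Op 1: insert b.com -> 10.0.0.1 (expiry=0+16=16). clock=0
Op 2: tick 2 -> clock=2.
Op 3: insert b.com -> 10.0.0.3 (expiry=2+9=11). clock=2
Op 4: insert a.com -> 10.0.0.4 (expiry=2+6=8). clock=2
Op 5: tick 2 -> clock=4.
Op 6: insert a.com -> 10.0.0.4 (expiry=4+5=9). clock=4
Op 7: insert a.com -> 10.0.0.3 (expiry=4+4=8). clock=4
Op 8: tick 3 -> clock=7.
Op 9: tick 1 -> clock=8. purged={a.com}
Op 10: insert a.com -> 10.0.0.3 (expiry=8+15=23). clock=8
Op 11: insert a.com -> 10.0.0.4 (expiry=8+2=10). clock=8
Op 12: insert b.com -> 10.0.0.2 (expiry=8+17=25). clock=8
Op 13: tick 1 -> clock=9.
Op 14: insert a.com -> 10.0.0.4 (expiry=9+17=26). clock=9
Op 15: insert b.com -> 10.0.0.3 (expiry=9+15=24). clock=9
Op 16: tick 2 -> clock=11.
Op 17: insert c.com -> 10.0.0.4 (expiry=11+5=16). clock=11
Op 18: insert a.com -> 10.0.0.2 (expiry=11+3=14). clock=11
Op 19: insert b.com -> 10.0.0.4 (expiry=11+14=25). clock=11
Op 20: tick 2 -> clock=13.
Op 21: insert c.com -> 10.0.0.1 (expiry=13+14=27). clock=13
Op 22: tick 1 -> clock=14. purged={a.com}
Op 23: tick 3 -> clock=17.
Op 24: insert c.com -> 10.0.0.2 (expiry=17+16=33). clock=17
Op 25: insert c.com -> 10.0.0.1 (expiry=17+8=25). clock=17
Final clock = 17
Final cache (unexpired): {b.com,c.com} -> size=2

Answer: clock=17 cache_size=2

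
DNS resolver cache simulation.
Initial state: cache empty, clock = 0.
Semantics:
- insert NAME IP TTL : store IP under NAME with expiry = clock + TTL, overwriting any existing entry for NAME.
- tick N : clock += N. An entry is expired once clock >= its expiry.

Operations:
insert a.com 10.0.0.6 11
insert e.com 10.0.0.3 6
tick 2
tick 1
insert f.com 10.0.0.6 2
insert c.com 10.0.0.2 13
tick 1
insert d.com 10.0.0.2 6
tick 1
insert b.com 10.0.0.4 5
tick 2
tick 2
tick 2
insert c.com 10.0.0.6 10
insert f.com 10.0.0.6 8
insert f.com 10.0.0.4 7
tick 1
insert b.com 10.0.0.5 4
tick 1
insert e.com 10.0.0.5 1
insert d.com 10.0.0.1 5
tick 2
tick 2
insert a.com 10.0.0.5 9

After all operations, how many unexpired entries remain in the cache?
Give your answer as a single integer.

Op 1: insert a.com -> 10.0.0.6 (expiry=0+11=11). clock=0
Op 2: insert e.com -> 10.0.0.3 (expiry=0+6=6). clock=0
Op 3: tick 2 -> clock=2.
Op 4: tick 1 -> clock=3.
Op 5: insert f.com -> 10.0.0.6 (expiry=3+2=5). clock=3
Op 6: insert c.com -> 10.0.0.2 (expiry=3+13=16). clock=3
Op 7: tick 1 -> clock=4.
Op 8: insert d.com -> 10.0.0.2 (expiry=4+6=10). clock=4
Op 9: tick 1 -> clock=5. purged={f.com}
Op 10: insert b.com -> 10.0.0.4 (expiry=5+5=10). clock=5
Op 11: tick 2 -> clock=7. purged={e.com}
Op 12: tick 2 -> clock=9.
Op 13: tick 2 -> clock=11. purged={a.com,b.com,d.com}
Op 14: insert c.com -> 10.0.0.6 (expiry=11+10=21). clock=11
Op 15: insert f.com -> 10.0.0.6 (expiry=11+8=19). clock=11
Op 16: insert f.com -> 10.0.0.4 (expiry=11+7=18). clock=11
Op 17: tick 1 -> clock=12.
Op 18: insert b.com -> 10.0.0.5 (expiry=12+4=16). clock=12
Op 19: tick 1 -> clock=13.
Op 20: insert e.com -> 10.0.0.5 (expiry=13+1=14). clock=13
Op 21: insert d.com -> 10.0.0.1 (expiry=13+5=18). clock=13
Op 22: tick 2 -> clock=15. purged={e.com}
Op 23: tick 2 -> clock=17. purged={b.com}
Op 24: insert a.com -> 10.0.0.5 (expiry=17+9=26). clock=17
Final cache (unexpired): {a.com,c.com,d.com,f.com} -> size=4

Answer: 4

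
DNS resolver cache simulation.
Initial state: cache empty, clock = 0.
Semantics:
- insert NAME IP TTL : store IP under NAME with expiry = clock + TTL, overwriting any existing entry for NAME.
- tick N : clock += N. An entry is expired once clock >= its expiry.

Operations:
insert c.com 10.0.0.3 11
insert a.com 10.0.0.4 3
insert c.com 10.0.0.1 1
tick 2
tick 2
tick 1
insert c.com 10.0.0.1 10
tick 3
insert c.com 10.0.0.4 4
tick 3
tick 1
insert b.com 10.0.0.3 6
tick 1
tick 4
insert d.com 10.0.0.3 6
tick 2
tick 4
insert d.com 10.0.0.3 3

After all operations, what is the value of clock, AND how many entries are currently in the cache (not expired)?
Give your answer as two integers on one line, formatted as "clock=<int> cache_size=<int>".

Op 1: insert c.com -> 10.0.0.3 (expiry=0+11=11). clock=0
Op 2: insert a.com -> 10.0.0.4 (expiry=0+3=3). clock=0
Op 3: insert c.com -> 10.0.0.1 (expiry=0+1=1). clock=0
Op 4: tick 2 -> clock=2. purged={c.com}
Op 5: tick 2 -> clock=4. purged={a.com}
Op 6: tick 1 -> clock=5.
Op 7: insert c.com -> 10.0.0.1 (expiry=5+10=15). clock=5
Op 8: tick 3 -> clock=8.
Op 9: insert c.com -> 10.0.0.4 (expiry=8+4=12). clock=8
Op 10: tick 3 -> clock=11.
Op 11: tick 1 -> clock=12. purged={c.com}
Op 12: insert b.com -> 10.0.0.3 (expiry=12+6=18). clock=12
Op 13: tick 1 -> clock=13.
Op 14: tick 4 -> clock=17.
Op 15: insert d.com -> 10.0.0.3 (expiry=17+6=23). clock=17
Op 16: tick 2 -> clock=19. purged={b.com}
Op 17: tick 4 -> clock=23. purged={d.com}
Op 18: insert d.com -> 10.0.0.3 (expiry=23+3=26). clock=23
Final clock = 23
Final cache (unexpired): {d.com} -> size=1

Answer: clock=23 cache_size=1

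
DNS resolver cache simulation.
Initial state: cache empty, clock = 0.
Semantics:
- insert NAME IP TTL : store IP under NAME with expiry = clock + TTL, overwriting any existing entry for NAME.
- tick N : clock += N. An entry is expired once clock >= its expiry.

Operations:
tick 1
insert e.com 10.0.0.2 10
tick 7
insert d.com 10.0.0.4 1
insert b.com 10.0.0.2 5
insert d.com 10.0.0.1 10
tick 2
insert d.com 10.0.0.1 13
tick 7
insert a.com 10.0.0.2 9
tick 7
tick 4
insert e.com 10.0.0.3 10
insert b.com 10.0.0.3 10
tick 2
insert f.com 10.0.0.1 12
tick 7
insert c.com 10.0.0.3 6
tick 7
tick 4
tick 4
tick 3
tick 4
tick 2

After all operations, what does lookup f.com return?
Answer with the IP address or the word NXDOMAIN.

Answer: NXDOMAIN

Derivation:
Op 1: tick 1 -> clock=1.
Op 2: insert e.com -> 10.0.0.2 (expiry=1+10=11). clock=1
Op 3: tick 7 -> clock=8.
Op 4: insert d.com -> 10.0.0.4 (expiry=8+1=9). clock=8
Op 5: insert b.com -> 10.0.0.2 (expiry=8+5=13). clock=8
Op 6: insert d.com -> 10.0.0.1 (expiry=8+10=18). clock=8
Op 7: tick 2 -> clock=10.
Op 8: insert d.com -> 10.0.0.1 (expiry=10+13=23). clock=10
Op 9: tick 7 -> clock=17. purged={b.com,e.com}
Op 10: insert a.com -> 10.0.0.2 (expiry=17+9=26). clock=17
Op 11: tick 7 -> clock=24. purged={d.com}
Op 12: tick 4 -> clock=28. purged={a.com}
Op 13: insert e.com -> 10.0.0.3 (expiry=28+10=38). clock=28
Op 14: insert b.com -> 10.0.0.3 (expiry=28+10=38). clock=28
Op 15: tick 2 -> clock=30.
Op 16: insert f.com -> 10.0.0.1 (expiry=30+12=42). clock=30
Op 17: tick 7 -> clock=37.
Op 18: insert c.com -> 10.0.0.3 (expiry=37+6=43). clock=37
Op 19: tick 7 -> clock=44. purged={b.com,c.com,e.com,f.com}
Op 20: tick 4 -> clock=48.
Op 21: tick 4 -> clock=52.
Op 22: tick 3 -> clock=55.
Op 23: tick 4 -> clock=59.
Op 24: tick 2 -> clock=61.
lookup f.com: not in cache (expired or never inserted)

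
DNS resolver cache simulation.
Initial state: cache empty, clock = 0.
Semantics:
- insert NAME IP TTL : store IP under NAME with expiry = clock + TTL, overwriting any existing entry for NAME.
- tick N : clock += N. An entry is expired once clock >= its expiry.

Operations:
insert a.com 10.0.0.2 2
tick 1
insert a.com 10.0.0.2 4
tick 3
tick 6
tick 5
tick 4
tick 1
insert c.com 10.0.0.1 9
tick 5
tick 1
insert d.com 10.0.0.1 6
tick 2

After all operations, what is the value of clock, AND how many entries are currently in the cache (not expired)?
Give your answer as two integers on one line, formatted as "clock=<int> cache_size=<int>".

Op 1: insert a.com -> 10.0.0.2 (expiry=0+2=2). clock=0
Op 2: tick 1 -> clock=1.
Op 3: insert a.com -> 10.0.0.2 (expiry=1+4=5). clock=1
Op 4: tick 3 -> clock=4.
Op 5: tick 6 -> clock=10. purged={a.com}
Op 6: tick 5 -> clock=15.
Op 7: tick 4 -> clock=19.
Op 8: tick 1 -> clock=20.
Op 9: insert c.com -> 10.0.0.1 (expiry=20+9=29). clock=20
Op 10: tick 5 -> clock=25.
Op 11: tick 1 -> clock=26.
Op 12: insert d.com -> 10.0.0.1 (expiry=26+6=32). clock=26
Op 13: tick 2 -> clock=28.
Final clock = 28
Final cache (unexpired): {c.com,d.com} -> size=2

Answer: clock=28 cache_size=2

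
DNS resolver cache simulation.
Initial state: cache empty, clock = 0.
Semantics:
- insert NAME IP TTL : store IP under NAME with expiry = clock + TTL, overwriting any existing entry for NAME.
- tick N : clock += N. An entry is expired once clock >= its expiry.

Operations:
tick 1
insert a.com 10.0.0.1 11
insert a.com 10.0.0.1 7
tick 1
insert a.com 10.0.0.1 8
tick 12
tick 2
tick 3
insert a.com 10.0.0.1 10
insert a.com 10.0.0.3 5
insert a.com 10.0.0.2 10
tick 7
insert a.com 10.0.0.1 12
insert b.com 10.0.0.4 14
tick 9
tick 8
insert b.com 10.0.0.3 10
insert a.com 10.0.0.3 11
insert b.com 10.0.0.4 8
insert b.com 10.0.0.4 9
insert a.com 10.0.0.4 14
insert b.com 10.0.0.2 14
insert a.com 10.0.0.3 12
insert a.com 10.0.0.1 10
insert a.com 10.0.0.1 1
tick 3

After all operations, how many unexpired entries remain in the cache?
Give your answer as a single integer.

Op 1: tick 1 -> clock=1.
Op 2: insert a.com -> 10.0.0.1 (expiry=1+11=12). clock=1
Op 3: insert a.com -> 10.0.0.1 (expiry=1+7=8). clock=1
Op 4: tick 1 -> clock=2.
Op 5: insert a.com -> 10.0.0.1 (expiry=2+8=10). clock=2
Op 6: tick 12 -> clock=14. purged={a.com}
Op 7: tick 2 -> clock=16.
Op 8: tick 3 -> clock=19.
Op 9: insert a.com -> 10.0.0.1 (expiry=19+10=29). clock=19
Op 10: insert a.com -> 10.0.0.3 (expiry=19+5=24). clock=19
Op 11: insert a.com -> 10.0.0.2 (expiry=19+10=29). clock=19
Op 12: tick 7 -> clock=26.
Op 13: insert a.com -> 10.0.0.1 (expiry=26+12=38). clock=26
Op 14: insert b.com -> 10.0.0.4 (expiry=26+14=40). clock=26
Op 15: tick 9 -> clock=35.
Op 16: tick 8 -> clock=43. purged={a.com,b.com}
Op 17: insert b.com -> 10.0.0.3 (expiry=43+10=53). clock=43
Op 18: insert a.com -> 10.0.0.3 (expiry=43+11=54). clock=43
Op 19: insert b.com -> 10.0.0.4 (expiry=43+8=51). clock=43
Op 20: insert b.com -> 10.0.0.4 (expiry=43+9=52). clock=43
Op 21: insert a.com -> 10.0.0.4 (expiry=43+14=57). clock=43
Op 22: insert b.com -> 10.0.0.2 (expiry=43+14=57). clock=43
Op 23: insert a.com -> 10.0.0.3 (expiry=43+12=55). clock=43
Op 24: insert a.com -> 10.0.0.1 (expiry=43+10=53). clock=43
Op 25: insert a.com -> 10.0.0.1 (expiry=43+1=44). clock=43
Op 26: tick 3 -> clock=46. purged={a.com}
Final cache (unexpired): {b.com} -> size=1

Answer: 1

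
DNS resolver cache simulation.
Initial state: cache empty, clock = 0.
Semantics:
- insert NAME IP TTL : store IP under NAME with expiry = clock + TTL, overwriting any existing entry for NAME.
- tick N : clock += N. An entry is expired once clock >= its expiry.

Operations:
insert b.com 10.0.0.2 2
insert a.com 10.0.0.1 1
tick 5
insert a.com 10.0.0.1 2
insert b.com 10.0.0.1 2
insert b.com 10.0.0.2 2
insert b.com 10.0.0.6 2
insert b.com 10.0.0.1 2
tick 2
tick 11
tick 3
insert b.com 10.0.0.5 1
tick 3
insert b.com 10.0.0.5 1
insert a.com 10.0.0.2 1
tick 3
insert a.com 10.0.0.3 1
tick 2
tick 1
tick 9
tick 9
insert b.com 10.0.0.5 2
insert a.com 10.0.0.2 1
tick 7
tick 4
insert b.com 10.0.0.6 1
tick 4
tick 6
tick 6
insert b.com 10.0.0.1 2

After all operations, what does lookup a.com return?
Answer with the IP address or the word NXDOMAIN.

Answer: NXDOMAIN

Derivation:
Op 1: insert b.com -> 10.0.0.2 (expiry=0+2=2). clock=0
Op 2: insert a.com -> 10.0.0.1 (expiry=0+1=1). clock=0
Op 3: tick 5 -> clock=5. purged={a.com,b.com}
Op 4: insert a.com -> 10.0.0.1 (expiry=5+2=7). clock=5
Op 5: insert b.com -> 10.0.0.1 (expiry=5+2=7). clock=5
Op 6: insert b.com -> 10.0.0.2 (expiry=5+2=7). clock=5
Op 7: insert b.com -> 10.0.0.6 (expiry=5+2=7). clock=5
Op 8: insert b.com -> 10.0.0.1 (expiry=5+2=7). clock=5
Op 9: tick 2 -> clock=7. purged={a.com,b.com}
Op 10: tick 11 -> clock=18.
Op 11: tick 3 -> clock=21.
Op 12: insert b.com -> 10.0.0.5 (expiry=21+1=22). clock=21
Op 13: tick 3 -> clock=24. purged={b.com}
Op 14: insert b.com -> 10.0.0.5 (expiry=24+1=25). clock=24
Op 15: insert a.com -> 10.0.0.2 (expiry=24+1=25). clock=24
Op 16: tick 3 -> clock=27. purged={a.com,b.com}
Op 17: insert a.com -> 10.0.0.3 (expiry=27+1=28). clock=27
Op 18: tick 2 -> clock=29. purged={a.com}
Op 19: tick 1 -> clock=30.
Op 20: tick 9 -> clock=39.
Op 21: tick 9 -> clock=48.
Op 22: insert b.com -> 10.0.0.5 (expiry=48+2=50). clock=48
Op 23: insert a.com -> 10.0.0.2 (expiry=48+1=49). clock=48
Op 24: tick 7 -> clock=55. purged={a.com,b.com}
Op 25: tick 4 -> clock=59.
Op 26: insert b.com -> 10.0.0.6 (expiry=59+1=60). clock=59
Op 27: tick 4 -> clock=63. purged={b.com}
Op 28: tick 6 -> clock=69.
Op 29: tick 6 -> clock=75.
Op 30: insert b.com -> 10.0.0.1 (expiry=75+2=77). clock=75
lookup a.com: not in cache (expired or never inserted)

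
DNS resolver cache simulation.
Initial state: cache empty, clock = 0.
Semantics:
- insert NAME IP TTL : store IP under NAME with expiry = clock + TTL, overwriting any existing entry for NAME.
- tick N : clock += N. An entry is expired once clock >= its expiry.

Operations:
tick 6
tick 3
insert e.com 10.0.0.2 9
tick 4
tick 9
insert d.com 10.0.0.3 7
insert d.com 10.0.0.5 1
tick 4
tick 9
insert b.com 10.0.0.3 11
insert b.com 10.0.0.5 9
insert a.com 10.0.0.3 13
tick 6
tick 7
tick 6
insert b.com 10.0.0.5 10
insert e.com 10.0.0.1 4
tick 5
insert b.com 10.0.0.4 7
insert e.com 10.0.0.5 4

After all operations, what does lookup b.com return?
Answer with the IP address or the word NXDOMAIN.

Op 1: tick 6 -> clock=6.
Op 2: tick 3 -> clock=9.
Op 3: insert e.com -> 10.0.0.2 (expiry=9+9=18). clock=9
Op 4: tick 4 -> clock=13.
Op 5: tick 9 -> clock=22. purged={e.com}
Op 6: insert d.com -> 10.0.0.3 (expiry=22+7=29). clock=22
Op 7: insert d.com -> 10.0.0.5 (expiry=22+1=23). clock=22
Op 8: tick 4 -> clock=26. purged={d.com}
Op 9: tick 9 -> clock=35.
Op 10: insert b.com -> 10.0.0.3 (expiry=35+11=46). clock=35
Op 11: insert b.com -> 10.0.0.5 (expiry=35+9=44). clock=35
Op 12: insert a.com -> 10.0.0.3 (expiry=35+13=48). clock=35
Op 13: tick 6 -> clock=41.
Op 14: tick 7 -> clock=48. purged={a.com,b.com}
Op 15: tick 6 -> clock=54.
Op 16: insert b.com -> 10.0.0.5 (expiry=54+10=64). clock=54
Op 17: insert e.com -> 10.0.0.1 (expiry=54+4=58). clock=54
Op 18: tick 5 -> clock=59. purged={e.com}
Op 19: insert b.com -> 10.0.0.4 (expiry=59+7=66). clock=59
Op 20: insert e.com -> 10.0.0.5 (expiry=59+4=63). clock=59
lookup b.com: present, ip=10.0.0.4 expiry=66 > clock=59

Answer: 10.0.0.4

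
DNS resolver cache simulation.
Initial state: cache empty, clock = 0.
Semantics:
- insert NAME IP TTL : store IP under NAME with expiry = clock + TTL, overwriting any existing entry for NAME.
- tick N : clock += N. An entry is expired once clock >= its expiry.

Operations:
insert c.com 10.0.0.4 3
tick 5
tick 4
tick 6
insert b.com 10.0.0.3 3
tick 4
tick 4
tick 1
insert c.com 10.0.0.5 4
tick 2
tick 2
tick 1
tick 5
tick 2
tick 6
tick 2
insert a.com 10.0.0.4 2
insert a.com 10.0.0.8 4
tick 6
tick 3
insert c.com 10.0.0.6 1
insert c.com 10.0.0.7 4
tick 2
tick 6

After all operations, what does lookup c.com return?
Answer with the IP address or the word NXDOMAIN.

Answer: NXDOMAIN

Derivation:
Op 1: insert c.com -> 10.0.0.4 (expiry=0+3=3). clock=0
Op 2: tick 5 -> clock=5. purged={c.com}
Op 3: tick 4 -> clock=9.
Op 4: tick 6 -> clock=15.
Op 5: insert b.com -> 10.0.0.3 (expiry=15+3=18). clock=15
Op 6: tick 4 -> clock=19. purged={b.com}
Op 7: tick 4 -> clock=23.
Op 8: tick 1 -> clock=24.
Op 9: insert c.com -> 10.0.0.5 (expiry=24+4=28). clock=24
Op 10: tick 2 -> clock=26.
Op 11: tick 2 -> clock=28. purged={c.com}
Op 12: tick 1 -> clock=29.
Op 13: tick 5 -> clock=34.
Op 14: tick 2 -> clock=36.
Op 15: tick 6 -> clock=42.
Op 16: tick 2 -> clock=44.
Op 17: insert a.com -> 10.0.0.4 (expiry=44+2=46). clock=44
Op 18: insert a.com -> 10.0.0.8 (expiry=44+4=48). clock=44
Op 19: tick 6 -> clock=50. purged={a.com}
Op 20: tick 3 -> clock=53.
Op 21: insert c.com -> 10.0.0.6 (expiry=53+1=54). clock=53
Op 22: insert c.com -> 10.0.0.7 (expiry=53+4=57). clock=53
Op 23: tick 2 -> clock=55.
Op 24: tick 6 -> clock=61. purged={c.com}
lookup c.com: not in cache (expired or never inserted)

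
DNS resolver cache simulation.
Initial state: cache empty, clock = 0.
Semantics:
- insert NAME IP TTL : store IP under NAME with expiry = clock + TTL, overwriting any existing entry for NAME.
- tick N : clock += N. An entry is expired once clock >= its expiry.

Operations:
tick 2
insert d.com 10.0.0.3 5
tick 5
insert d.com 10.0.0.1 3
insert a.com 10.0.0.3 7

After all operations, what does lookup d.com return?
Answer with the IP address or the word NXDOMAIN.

Answer: 10.0.0.1

Derivation:
Op 1: tick 2 -> clock=2.
Op 2: insert d.com -> 10.0.0.3 (expiry=2+5=7). clock=2
Op 3: tick 5 -> clock=7. purged={d.com}
Op 4: insert d.com -> 10.0.0.1 (expiry=7+3=10). clock=7
Op 5: insert a.com -> 10.0.0.3 (expiry=7+7=14). clock=7
lookup d.com: present, ip=10.0.0.1 expiry=10 > clock=7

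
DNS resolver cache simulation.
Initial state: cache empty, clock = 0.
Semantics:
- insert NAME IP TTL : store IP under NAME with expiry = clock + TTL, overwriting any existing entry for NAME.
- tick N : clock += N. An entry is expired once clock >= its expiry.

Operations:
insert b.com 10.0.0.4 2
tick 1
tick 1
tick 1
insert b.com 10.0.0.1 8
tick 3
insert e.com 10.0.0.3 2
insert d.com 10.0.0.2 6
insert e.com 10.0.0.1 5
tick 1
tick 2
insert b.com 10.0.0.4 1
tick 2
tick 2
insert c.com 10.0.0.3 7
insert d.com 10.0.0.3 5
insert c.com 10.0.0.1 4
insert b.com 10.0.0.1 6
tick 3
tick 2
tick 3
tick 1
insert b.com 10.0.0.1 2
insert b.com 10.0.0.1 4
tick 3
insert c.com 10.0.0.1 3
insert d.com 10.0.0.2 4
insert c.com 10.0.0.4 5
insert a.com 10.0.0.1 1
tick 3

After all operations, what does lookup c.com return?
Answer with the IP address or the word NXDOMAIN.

Op 1: insert b.com -> 10.0.0.4 (expiry=0+2=2). clock=0
Op 2: tick 1 -> clock=1.
Op 3: tick 1 -> clock=2. purged={b.com}
Op 4: tick 1 -> clock=3.
Op 5: insert b.com -> 10.0.0.1 (expiry=3+8=11). clock=3
Op 6: tick 3 -> clock=6.
Op 7: insert e.com -> 10.0.0.3 (expiry=6+2=8). clock=6
Op 8: insert d.com -> 10.0.0.2 (expiry=6+6=12). clock=6
Op 9: insert e.com -> 10.0.0.1 (expiry=6+5=11). clock=6
Op 10: tick 1 -> clock=7.
Op 11: tick 2 -> clock=9.
Op 12: insert b.com -> 10.0.0.4 (expiry=9+1=10). clock=9
Op 13: tick 2 -> clock=11. purged={b.com,e.com}
Op 14: tick 2 -> clock=13. purged={d.com}
Op 15: insert c.com -> 10.0.0.3 (expiry=13+7=20). clock=13
Op 16: insert d.com -> 10.0.0.3 (expiry=13+5=18). clock=13
Op 17: insert c.com -> 10.0.0.1 (expiry=13+4=17). clock=13
Op 18: insert b.com -> 10.0.0.1 (expiry=13+6=19). clock=13
Op 19: tick 3 -> clock=16.
Op 20: tick 2 -> clock=18. purged={c.com,d.com}
Op 21: tick 3 -> clock=21. purged={b.com}
Op 22: tick 1 -> clock=22.
Op 23: insert b.com -> 10.0.0.1 (expiry=22+2=24). clock=22
Op 24: insert b.com -> 10.0.0.1 (expiry=22+4=26). clock=22
Op 25: tick 3 -> clock=25.
Op 26: insert c.com -> 10.0.0.1 (expiry=25+3=28). clock=25
Op 27: insert d.com -> 10.0.0.2 (expiry=25+4=29). clock=25
Op 28: insert c.com -> 10.0.0.4 (expiry=25+5=30). clock=25
Op 29: insert a.com -> 10.0.0.1 (expiry=25+1=26). clock=25
Op 30: tick 3 -> clock=28. purged={a.com,b.com}
lookup c.com: present, ip=10.0.0.4 expiry=30 > clock=28

Answer: 10.0.0.4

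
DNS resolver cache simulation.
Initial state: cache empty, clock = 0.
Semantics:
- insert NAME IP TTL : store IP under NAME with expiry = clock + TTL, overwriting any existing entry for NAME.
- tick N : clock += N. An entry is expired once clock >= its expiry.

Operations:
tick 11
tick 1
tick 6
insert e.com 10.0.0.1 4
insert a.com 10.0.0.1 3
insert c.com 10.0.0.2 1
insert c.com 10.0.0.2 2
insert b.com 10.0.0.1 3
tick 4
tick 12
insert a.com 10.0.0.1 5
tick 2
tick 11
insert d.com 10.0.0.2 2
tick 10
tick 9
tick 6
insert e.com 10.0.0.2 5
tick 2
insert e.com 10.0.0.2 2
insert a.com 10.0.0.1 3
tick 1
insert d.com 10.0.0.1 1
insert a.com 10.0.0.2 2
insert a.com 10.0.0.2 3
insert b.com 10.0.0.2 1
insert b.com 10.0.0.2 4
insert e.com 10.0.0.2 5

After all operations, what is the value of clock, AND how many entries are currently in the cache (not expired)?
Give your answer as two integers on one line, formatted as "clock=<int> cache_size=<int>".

Answer: clock=75 cache_size=4

Derivation:
Op 1: tick 11 -> clock=11.
Op 2: tick 1 -> clock=12.
Op 3: tick 6 -> clock=18.
Op 4: insert e.com -> 10.0.0.1 (expiry=18+4=22). clock=18
Op 5: insert a.com -> 10.0.0.1 (expiry=18+3=21). clock=18
Op 6: insert c.com -> 10.0.0.2 (expiry=18+1=19). clock=18
Op 7: insert c.com -> 10.0.0.2 (expiry=18+2=20). clock=18
Op 8: insert b.com -> 10.0.0.1 (expiry=18+3=21). clock=18
Op 9: tick 4 -> clock=22. purged={a.com,b.com,c.com,e.com}
Op 10: tick 12 -> clock=34.
Op 11: insert a.com -> 10.0.0.1 (expiry=34+5=39). clock=34
Op 12: tick 2 -> clock=36.
Op 13: tick 11 -> clock=47. purged={a.com}
Op 14: insert d.com -> 10.0.0.2 (expiry=47+2=49). clock=47
Op 15: tick 10 -> clock=57. purged={d.com}
Op 16: tick 9 -> clock=66.
Op 17: tick 6 -> clock=72.
Op 18: insert e.com -> 10.0.0.2 (expiry=72+5=77). clock=72
Op 19: tick 2 -> clock=74.
Op 20: insert e.com -> 10.0.0.2 (expiry=74+2=76). clock=74
Op 21: insert a.com -> 10.0.0.1 (expiry=74+3=77). clock=74
Op 22: tick 1 -> clock=75.
Op 23: insert d.com -> 10.0.0.1 (expiry=75+1=76). clock=75
Op 24: insert a.com -> 10.0.0.2 (expiry=75+2=77). clock=75
Op 25: insert a.com -> 10.0.0.2 (expiry=75+3=78). clock=75
Op 26: insert b.com -> 10.0.0.2 (expiry=75+1=76). clock=75
Op 27: insert b.com -> 10.0.0.2 (expiry=75+4=79). clock=75
Op 28: insert e.com -> 10.0.0.2 (expiry=75+5=80). clock=75
Final clock = 75
Final cache (unexpired): {a.com,b.com,d.com,e.com} -> size=4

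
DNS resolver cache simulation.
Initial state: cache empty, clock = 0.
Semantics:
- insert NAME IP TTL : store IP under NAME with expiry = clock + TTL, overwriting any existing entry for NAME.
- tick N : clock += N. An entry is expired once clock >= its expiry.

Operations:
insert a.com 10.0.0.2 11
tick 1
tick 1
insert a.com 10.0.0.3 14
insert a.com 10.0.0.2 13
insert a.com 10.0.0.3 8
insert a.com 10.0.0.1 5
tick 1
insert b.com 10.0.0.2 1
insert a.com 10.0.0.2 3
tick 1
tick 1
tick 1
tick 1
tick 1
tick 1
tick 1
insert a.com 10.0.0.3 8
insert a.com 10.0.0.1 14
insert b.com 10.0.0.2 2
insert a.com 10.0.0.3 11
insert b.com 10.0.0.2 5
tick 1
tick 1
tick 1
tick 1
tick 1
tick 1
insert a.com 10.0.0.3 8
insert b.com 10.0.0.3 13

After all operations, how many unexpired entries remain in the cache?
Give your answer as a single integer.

Op 1: insert a.com -> 10.0.0.2 (expiry=0+11=11). clock=0
Op 2: tick 1 -> clock=1.
Op 3: tick 1 -> clock=2.
Op 4: insert a.com -> 10.0.0.3 (expiry=2+14=16). clock=2
Op 5: insert a.com -> 10.0.0.2 (expiry=2+13=15). clock=2
Op 6: insert a.com -> 10.0.0.3 (expiry=2+8=10). clock=2
Op 7: insert a.com -> 10.0.0.1 (expiry=2+5=7). clock=2
Op 8: tick 1 -> clock=3.
Op 9: insert b.com -> 10.0.0.2 (expiry=3+1=4). clock=3
Op 10: insert a.com -> 10.0.0.2 (expiry=3+3=6). clock=3
Op 11: tick 1 -> clock=4. purged={b.com}
Op 12: tick 1 -> clock=5.
Op 13: tick 1 -> clock=6. purged={a.com}
Op 14: tick 1 -> clock=7.
Op 15: tick 1 -> clock=8.
Op 16: tick 1 -> clock=9.
Op 17: tick 1 -> clock=10.
Op 18: insert a.com -> 10.0.0.3 (expiry=10+8=18). clock=10
Op 19: insert a.com -> 10.0.0.1 (expiry=10+14=24). clock=10
Op 20: insert b.com -> 10.0.0.2 (expiry=10+2=12). clock=10
Op 21: insert a.com -> 10.0.0.3 (expiry=10+11=21). clock=10
Op 22: insert b.com -> 10.0.0.2 (expiry=10+5=15). clock=10
Op 23: tick 1 -> clock=11.
Op 24: tick 1 -> clock=12.
Op 25: tick 1 -> clock=13.
Op 26: tick 1 -> clock=14.
Op 27: tick 1 -> clock=15. purged={b.com}
Op 28: tick 1 -> clock=16.
Op 29: insert a.com -> 10.0.0.3 (expiry=16+8=24). clock=16
Op 30: insert b.com -> 10.0.0.3 (expiry=16+13=29). clock=16
Final cache (unexpired): {a.com,b.com} -> size=2

Answer: 2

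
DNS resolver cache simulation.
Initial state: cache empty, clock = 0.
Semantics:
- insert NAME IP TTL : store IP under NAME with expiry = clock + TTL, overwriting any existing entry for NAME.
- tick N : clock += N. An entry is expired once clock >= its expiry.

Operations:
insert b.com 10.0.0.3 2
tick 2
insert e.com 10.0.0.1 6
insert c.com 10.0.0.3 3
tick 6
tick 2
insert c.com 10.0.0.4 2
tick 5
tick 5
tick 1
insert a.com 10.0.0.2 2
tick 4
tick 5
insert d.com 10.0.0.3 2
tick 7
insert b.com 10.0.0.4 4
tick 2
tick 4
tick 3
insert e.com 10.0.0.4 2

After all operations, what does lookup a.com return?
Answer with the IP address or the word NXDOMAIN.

Op 1: insert b.com -> 10.0.0.3 (expiry=0+2=2). clock=0
Op 2: tick 2 -> clock=2. purged={b.com}
Op 3: insert e.com -> 10.0.0.1 (expiry=2+6=8). clock=2
Op 4: insert c.com -> 10.0.0.3 (expiry=2+3=5). clock=2
Op 5: tick 6 -> clock=8. purged={c.com,e.com}
Op 6: tick 2 -> clock=10.
Op 7: insert c.com -> 10.0.0.4 (expiry=10+2=12). clock=10
Op 8: tick 5 -> clock=15. purged={c.com}
Op 9: tick 5 -> clock=20.
Op 10: tick 1 -> clock=21.
Op 11: insert a.com -> 10.0.0.2 (expiry=21+2=23). clock=21
Op 12: tick 4 -> clock=25. purged={a.com}
Op 13: tick 5 -> clock=30.
Op 14: insert d.com -> 10.0.0.3 (expiry=30+2=32). clock=30
Op 15: tick 7 -> clock=37. purged={d.com}
Op 16: insert b.com -> 10.0.0.4 (expiry=37+4=41). clock=37
Op 17: tick 2 -> clock=39.
Op 18: tick 4 -> clock=43. purged={b.com}
Op 19: tick 3 -> clock=46.
Op 20: insert e.com -> 10.0.0.4 (expiry=46+2=48). clock=46
lookup a.com: not in cache (expired or never inserted)

Answer: NXDOMAIN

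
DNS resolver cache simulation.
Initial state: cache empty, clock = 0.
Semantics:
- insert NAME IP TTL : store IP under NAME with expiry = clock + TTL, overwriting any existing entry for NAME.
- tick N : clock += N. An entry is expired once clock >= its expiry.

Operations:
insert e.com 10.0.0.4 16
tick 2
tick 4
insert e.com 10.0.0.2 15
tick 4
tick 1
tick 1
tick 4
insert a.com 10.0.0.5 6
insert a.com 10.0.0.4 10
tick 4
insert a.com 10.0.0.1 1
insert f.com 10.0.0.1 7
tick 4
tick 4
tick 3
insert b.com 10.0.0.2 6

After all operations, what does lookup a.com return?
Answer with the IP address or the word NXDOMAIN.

Op 1: insert e.com -> 10.0.0.4 (expiry=0+16=16). clock=0
Op 2: tick 2 -> clock=2.
Op 3: tick 4 -> clock=6.
Op 4: insert e.com -> 10.0.0.2 (expiry=6+15=21). clock=6
Op 5: tick 4 -> clock=10.
Op 6: tick 1 -> clock=11.
Op 7: tick 1 -> clock=12.
Op 8: tick 4 -> clock=16.
Op 9: insert a.com -> 10.0.0.5 (expiry=16+6=22). clock=16
Op 10: insert a.com -> 10.0.0.4 (expiry=16+10=26). clock=16
Op 11: tick 4 -> clock=20.
Op 12: insert a.com -> 10.0.0.1 (expiry=20+1=21). clock=20
Op 13: insert f.com -> 10.0.0.1 (expiry=20+7=27). clock=20
Op 14: tick 4 -> clock=24. purged={a.com,e.com}
Op 15: tick 4 -> clock=28. purged={f.com}
Op 16: tick 3 -> clock=31.
Op 17: insert b.com -> 10.0.0.2 (expiry=31+6=37). clock=31
lookup a.com: not in cache (expired or never inserted)

Answer: NXDOMAIN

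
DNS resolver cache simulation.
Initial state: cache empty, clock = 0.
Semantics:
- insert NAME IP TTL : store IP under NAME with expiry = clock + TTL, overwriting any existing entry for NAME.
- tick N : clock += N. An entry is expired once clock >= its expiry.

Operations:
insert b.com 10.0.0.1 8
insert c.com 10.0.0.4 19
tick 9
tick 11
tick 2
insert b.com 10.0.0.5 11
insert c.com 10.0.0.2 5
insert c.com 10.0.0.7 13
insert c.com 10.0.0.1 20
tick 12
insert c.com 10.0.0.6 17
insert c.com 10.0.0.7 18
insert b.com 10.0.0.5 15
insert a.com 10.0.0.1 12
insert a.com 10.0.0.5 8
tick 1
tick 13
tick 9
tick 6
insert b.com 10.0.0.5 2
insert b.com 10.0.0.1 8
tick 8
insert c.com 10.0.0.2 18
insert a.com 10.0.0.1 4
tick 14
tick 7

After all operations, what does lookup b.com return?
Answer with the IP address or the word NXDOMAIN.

Op 1: insert b.com -> 10.0.0.1 (expiry=0+8=8). clock=0
Op 2: insert c.com -> 10.0.0.4 (expiry=0+19=19). clock=0
Op 3: tick 9 -> clock=9. purged={b.com}
Op 4: tick 11 -> clock=20. purged={c.com}
Op 5: tick 2 -> clock=22.
Op 6: insert b.com -> 10.0.0.5 (expiry=22+11=33). clock=22
Op 7: insert c.com -> 10.0.0.2 (expiry=22+5=27). clock=22
Op 8: insert c.com -> 10.0.0.7 (expiry=22+13=35). clock=22
Op 9: insert c.com -> 10.0.0.1 (expiry=22+20=42). clock=22
Op 10: tick 12 -> clock=34. purged={b.com}
Op 11: insert c.com -> 10.0.0.6 (expiry=34+17=51). clock=34
Op 12: insert c.com -> 10.0.0.7 (expiry=34+18=52). clock=34
Op 13: insert b.com -> 10.0.0.5 (expiry=34+15=49). clock=34
Op 14: insert a.com -> 10.0.0.1 (expiry=34+12=46). clock=34
Op 15: insert a.com -> 10.0.0.5 (expiry=34+8=42). clock=34
Op 16: tick 1 -> clock=35.
Op 17: tick 13 -> clock=48. purged={a.com}
Op 18: tick 9 -> clock=57. purged={b.com,c.com}
Op 19: tick 6 -> clock=63.
Op 20: insert b.com -> 10.0.0.5 (expiry=63+2=65). clock=63
Op 21: insert b.com -> 10.0.0.1 (expiry=63+8=71). clock=63
Op 22: tick 8 -> clock=71. purged={b.com}
Op 23: insert c.com -> 10.0.0.2 (expiry=71+18=89). clock=71
Op 24: insert a.com -> 10.0.0.1 (expiry=71+4=75). clock=71
Op 25: tick 14 -> clock=85. purged={a.com}
Op 26: tick 7 -> clock=92. purged={c.com}
lookup b.com: not in cache (expired or never inserted)

Answer: NXDOMAIN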